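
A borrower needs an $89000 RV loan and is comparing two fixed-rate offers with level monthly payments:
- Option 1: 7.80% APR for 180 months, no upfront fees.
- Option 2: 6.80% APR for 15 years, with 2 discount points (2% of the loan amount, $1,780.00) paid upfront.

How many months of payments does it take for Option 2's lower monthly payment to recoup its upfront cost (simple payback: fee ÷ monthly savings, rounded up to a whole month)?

36 months

Option 1: at 7.80% the monthly rate is 0.0065000, so the payment is 89,000 × 0.0065000 / (1 − 1.0065000^−180) = $840.29.
Option 2: at 6.80% the monthly rate is 0.0056667, so the payment is 89,000 × 0.0056667 / (1 − 1.0056667^−180) = $790.04.
Monthly savings = $840.29 − $790.04 = $50.25.
Break-even = $1,780.00 / $50.25 = 35.42 → 36 months.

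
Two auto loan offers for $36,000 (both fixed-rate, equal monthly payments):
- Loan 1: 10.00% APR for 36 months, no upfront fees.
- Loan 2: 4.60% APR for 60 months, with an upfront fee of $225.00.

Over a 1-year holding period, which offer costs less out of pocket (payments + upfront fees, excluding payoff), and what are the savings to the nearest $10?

Loan 1: at 10.00% the monthly rate is 0.0083333, so the payment is 36,000 × 0.0083333 / (1 − 1.0083333^−36) = $1,161.62.
Loan 2: monthly rate = 4.6%/12 = 0.0038333; payment = 36,000 × 0.0038333 / (1 − (1+0.0038333)^−60) = $672.79.
Over 12 months: Loan 1 costs 12 × $1,161.62 = $13,939.44; Loan 2 costs 12 × $672.79 + $225.00 = $8,298.48.
Loan 2 is cheaper by $13,939.44 − $8,298.48 = $5,640.96.

Loan 2 by $5,640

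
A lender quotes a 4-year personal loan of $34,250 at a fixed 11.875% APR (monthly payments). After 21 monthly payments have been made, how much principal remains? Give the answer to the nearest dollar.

$21,229

With monthly rate i = 11.875%/12 = 0.0098958, the balance after k of n payments is P · [(1+i)^n − (1+i)^k] / [(1+i)^n − 1].
(1+0.0098958)^48 = 1.60426407 and (1+0.0098958)^21 = 1.22972553, so the balance is 34,250 × (1.60426407 − 1.22972553) / (1.60426407 − 1) = $21,229.04.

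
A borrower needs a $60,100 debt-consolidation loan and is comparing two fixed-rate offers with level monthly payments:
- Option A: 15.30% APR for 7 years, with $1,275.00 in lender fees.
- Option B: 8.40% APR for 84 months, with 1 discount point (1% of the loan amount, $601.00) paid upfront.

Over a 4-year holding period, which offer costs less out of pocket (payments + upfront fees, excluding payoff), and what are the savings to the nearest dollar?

Option A: monthly rate = 15.3%/12 = 0.0127500; payment = 60,100 × 0.0127500 / (1 − (1+0.0127500)^−84) = $1,169.87.
Option B: monthly rate = 8.4%/12 = 0.0070000; payment = 60,100 × 0.0070000 / (1 − (1+0.0070000)^−84) = $948.75.
Over 48 months: Option A costs 48 × $1,169.87 + $1,275.00 = $57,428.76; Option B costs 48 × $948.75 + $601.00 = $46,141.00.
Option B is cheaper by $57,428.76 − $46,141.00 = $11,287.76.

Option B by $11,288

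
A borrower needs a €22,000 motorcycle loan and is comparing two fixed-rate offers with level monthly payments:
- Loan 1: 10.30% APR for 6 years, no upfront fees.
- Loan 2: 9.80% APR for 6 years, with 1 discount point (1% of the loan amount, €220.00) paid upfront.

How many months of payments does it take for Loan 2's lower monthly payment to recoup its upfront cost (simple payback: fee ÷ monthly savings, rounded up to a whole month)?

40 months

Loan 1: at 10.30% the monthly rate is 0.0085833, so the payment is 22,000 × 0.0085833 / (1 − 1.0085833^−72) = €410.90.
Loan 2: at 9.80% the monthly rate is 0.0081667, so the payment is 22,000 × 0.0081667 / (1 − 1.0081667^−72) = €405.35.
Monthly savings = €410.90 − €405.35 = €5.55.
Break-even = €220.00 / €5.55 = 39.64 → 40 months.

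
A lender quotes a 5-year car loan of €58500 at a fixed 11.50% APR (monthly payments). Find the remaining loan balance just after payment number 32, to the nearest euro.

With monthly rate i = 11.5%/12 = 0.0095833, the balance after k of n payments is P · [(1+i)^n − (1+i)^k] / [(1+i)^n − 1].
(1+0.0095833)^60 = 1.77227188 and (1+0.0095833)^32 = 1.35690523, so the balance is 58,500 × (1.77227188 − 1.35690523) / (1.77227188 − 1) = €31,464.24.

€31,464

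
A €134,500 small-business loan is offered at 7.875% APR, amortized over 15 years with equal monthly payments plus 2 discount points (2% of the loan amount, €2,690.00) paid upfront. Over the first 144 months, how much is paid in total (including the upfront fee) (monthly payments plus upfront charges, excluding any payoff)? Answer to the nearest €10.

Monthly rate = 7.875%/12 = 0.0065625; payment = 134,500 × 0.0065625 / (1 − (1+0.0065625)^−180) = €1,275.67.
Total outlay = 144 × €1,275.67 + €2,690.00 = €186,386.48.

€186,390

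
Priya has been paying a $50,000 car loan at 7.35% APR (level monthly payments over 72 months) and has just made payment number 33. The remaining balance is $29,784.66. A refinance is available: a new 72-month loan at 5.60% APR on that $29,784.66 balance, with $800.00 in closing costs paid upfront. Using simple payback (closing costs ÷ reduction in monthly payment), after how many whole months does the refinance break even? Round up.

3 months

Current payment = 50,000 × 7.35%/12 / (1 − (1+0.0061250)^−72) = $860.88.
Refinanced payment = 29,784.66 × 0.0046667 / (1 − (1+0.0046667)^−72) = $488.01.
Monthly savings = $860.88 − $488.01 = $372.87.
Break-even = $800.00 / $372.87 = 2.15 → 3 months.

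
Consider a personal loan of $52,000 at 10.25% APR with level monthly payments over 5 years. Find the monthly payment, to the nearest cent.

Monthly rate = 10.25%/12 = 0.0085417; payment = 52,000 × 0.0085417 / (1 − (1+0.0085417)^−60) = $1,111.25.

$1,111.25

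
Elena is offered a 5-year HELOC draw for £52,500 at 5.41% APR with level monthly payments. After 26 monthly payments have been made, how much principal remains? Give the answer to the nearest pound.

With monthly rate i = 5.41%/12 = 0.0045083, the balance after k of n payments is P · [(1+i)^n − (1+i)^k] / [(1+i)^n − 1].
(1+0.0045083)^60 = 1.30982308 and (1+0.0045083)^26 = 1.12406686, so the balance is 52,500 × (1.30982308 − 1.12406686) / (1.30982308 − 1) = £31,476.68.

£31,477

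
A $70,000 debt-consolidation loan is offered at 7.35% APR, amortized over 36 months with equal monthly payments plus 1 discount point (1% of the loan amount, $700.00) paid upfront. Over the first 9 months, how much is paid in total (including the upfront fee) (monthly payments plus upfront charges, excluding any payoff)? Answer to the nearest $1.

Monthly rate = 7.35%/12 = 0.0061250; payment = 70,000 × 0.0061250 / (1 − (1+0.0061250)^−36) = $2,172.62.
Total outlay = 9 × $2,172.62 + $700.00 = $20,253.58.

$20,254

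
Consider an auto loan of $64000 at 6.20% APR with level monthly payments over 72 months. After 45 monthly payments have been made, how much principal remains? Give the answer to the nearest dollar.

$26,818

With monthly rate i = 6.2%/12 = 0.0051667, the balance after k of n payments is P · [(1+i)^n − (1+i)^k] / [(1+i)^n − 1].
(1+0.0051667)^72 = 1.44924437 and (1+0.0051667)^45 = 1.26099543, so the balance is 64,000 × (1.44924437 − 1.26099543) / (1.44924437 − 1) = $26,818.21.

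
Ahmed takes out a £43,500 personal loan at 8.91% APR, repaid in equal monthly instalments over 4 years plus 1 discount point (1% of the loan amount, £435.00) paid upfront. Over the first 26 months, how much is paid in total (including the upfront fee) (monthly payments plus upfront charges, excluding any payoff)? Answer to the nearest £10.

£28,530

Monthly rate = 8.91%/12 = 0.0074250; payment = 43,500 × 0.0074250 / (1 − (1+0.0074250)^−48) = £1,080.64.
Total outlay = 26 × £1,080.64 + £435.00 = £28,531.64.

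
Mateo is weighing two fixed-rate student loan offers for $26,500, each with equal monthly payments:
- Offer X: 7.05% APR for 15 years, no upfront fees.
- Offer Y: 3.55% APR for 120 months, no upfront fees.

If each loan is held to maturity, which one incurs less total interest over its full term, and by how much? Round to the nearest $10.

Offer Y by $11,490

Offer X: monthly rate = 7.05%/12 = 0.0058750; payment = 26,500 × 0.0058750 / (1 − (1+0.0058750)^−180) = $238.93.
Total interest on Offer X = 180 × $238.93 − $26,500 = $16,507.40.
Offer Y: monthly rate = 3.55%/12 = 0.0029583; payment = 26,500 × 0.0029583 / (1 − (1+0.0029583)^−120) = $262.67.
Total interest on Offer Y = 120 × $262.67 − $26,500 = $5,020.40.
Offer Y is lower by $11,487.00.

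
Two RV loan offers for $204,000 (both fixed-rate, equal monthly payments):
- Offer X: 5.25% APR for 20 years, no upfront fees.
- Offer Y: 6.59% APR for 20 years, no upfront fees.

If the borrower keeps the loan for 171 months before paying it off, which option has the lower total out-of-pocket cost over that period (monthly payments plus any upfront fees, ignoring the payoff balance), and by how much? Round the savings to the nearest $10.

Offer X by $26,870

Offer X: at 5.25% the monthly rate is 0.0043750, so the payment is 204,000 × 0.0043750 / (1 − 1.0043750^−240) = $1,374.64.
Offer Y: at 6.59% the monthly rate is 0.0054917, so the payment is 204,000 × 0.0054917 / (1 − 1.0054917^−240) = $1,531.80.
Over 171 months: Offer X costs 171 × $1,374.64 = $235,063.44; Offer Y costs 171 × $1,531.80 = $261,937.80.
Offer X is cheaper by $261,937.80 − $235,063.44 = $26,874.36.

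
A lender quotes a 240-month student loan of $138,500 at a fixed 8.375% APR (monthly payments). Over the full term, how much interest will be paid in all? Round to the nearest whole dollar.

$147,340

At 8.375% the monthly rate is 0.0069792, so the payment is 138,500 × 0.0069792 / (1 − 1.0069792^−240) = $1,191.00.
Total paid = 240 × $1,191.00 = $285,840.00; interest = $285,840.00 − $138,500 = $147,340.00.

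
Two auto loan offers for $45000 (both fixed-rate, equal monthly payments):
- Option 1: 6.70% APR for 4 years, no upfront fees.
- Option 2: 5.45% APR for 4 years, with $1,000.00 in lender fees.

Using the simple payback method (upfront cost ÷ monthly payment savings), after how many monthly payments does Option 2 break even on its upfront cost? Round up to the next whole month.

Option 1: at 6.70% the monthly rate is 0.0055833, so the payment is 45,000 × 0.0055833 / (1 − 1.0055833^−48) = $1,071.33.
Option 2: monthly rate = 5.45%/12 = 0.0045417; payment = 45,000 × 0.0045417 / (1 − (1+0.0045417)^−48) = $1,045.52.
Monthly savings = $1,071.33 − $1,045.52 = $25.81.
Break-even = $1,000.00 / $25.81 = 38.74 → 39 months.

39 months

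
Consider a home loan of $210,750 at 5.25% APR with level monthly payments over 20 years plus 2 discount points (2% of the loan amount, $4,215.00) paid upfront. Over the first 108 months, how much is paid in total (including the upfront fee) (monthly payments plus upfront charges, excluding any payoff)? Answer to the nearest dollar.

$157,589

At 5.25% the monthly rate is 0.0043750, so the payment is 210,750 × 0.0043750 / (1 − 1.0043750^−240) = $1,420.13.
Total outlay = 108 × $1,420.13 + $4,215.00 = $157,589.04.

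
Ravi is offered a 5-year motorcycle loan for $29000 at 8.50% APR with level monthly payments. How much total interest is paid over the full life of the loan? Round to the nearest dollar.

$6,699

Monthly rate = 8.5%/12 = 0.0070833; payment = 29,000 × 0.0070833 / (1 − (1+0.0070833)^−60) = $594.98.
Total paid = 60 × $594.98 = $35,698.80; interest = $35,698.80 − $29,000 = $6,698.80.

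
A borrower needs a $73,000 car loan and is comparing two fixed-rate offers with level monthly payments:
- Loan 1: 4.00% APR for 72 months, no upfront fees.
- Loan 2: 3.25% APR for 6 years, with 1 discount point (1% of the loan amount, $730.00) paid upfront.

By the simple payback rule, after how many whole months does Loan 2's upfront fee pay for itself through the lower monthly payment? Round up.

Loan 1: monthly rate = 4%/12 = 0.0033333; payment = 73,000 × 0.0033333 / (1 − (1+0.0033333)^−72) = $1,142.10.
Loan 2: monthly rate = 3.25%/12 = 0.0027083; payment = 73,000 × 0.0027083 / (1 − (1+0.0027083)^−72) = $1,117.32.
Monthly savings = $1,142.10 − $1,117.32 = $24.78.
Break-even = $730.00 / $24.78 = 29.46 → 30 months.

30 months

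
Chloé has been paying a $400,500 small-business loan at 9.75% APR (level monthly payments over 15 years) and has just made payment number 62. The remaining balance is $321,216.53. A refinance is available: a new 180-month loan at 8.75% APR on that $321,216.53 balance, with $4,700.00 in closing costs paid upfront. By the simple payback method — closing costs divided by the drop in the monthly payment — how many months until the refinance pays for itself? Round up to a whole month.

Current payment = 400,500 × 9.75%/12 / (1 − (1+0.0081250)^−180) = $4,242.75.
Refinanced payment = 321,216.53 × 0.0072917 / (1 − (1+0.0072917)^−180) = $3,210.39.
Monthly savings = $4,242.75 − $3,210.39 = $1,032.36.
Break-even = $4,700.00 / $1,032.36 = 4.55 → 5 months.

5 months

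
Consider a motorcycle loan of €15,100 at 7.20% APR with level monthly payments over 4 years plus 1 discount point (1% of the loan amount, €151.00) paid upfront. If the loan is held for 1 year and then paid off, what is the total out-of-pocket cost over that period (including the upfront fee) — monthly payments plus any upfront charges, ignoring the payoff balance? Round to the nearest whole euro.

€4,507

Monthly rate = 7.2%/12 = 0.0060000; payment = 15,100 × 0.0060000 / (1 − (1+0.0060000)^−48) = €362.99.
Total outlay = 12 × €362.99 + €151.00 = €4,506.88.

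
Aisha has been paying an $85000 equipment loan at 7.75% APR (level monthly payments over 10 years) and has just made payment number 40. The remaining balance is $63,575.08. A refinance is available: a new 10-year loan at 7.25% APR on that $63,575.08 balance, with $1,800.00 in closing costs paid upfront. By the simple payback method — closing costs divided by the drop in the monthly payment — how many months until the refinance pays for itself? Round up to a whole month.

7 months

Current payment = 85,000 × 7.75%/12 / (1 − (1+0.0064583)^−120) = $1,020.09.
Refinanced payment = 63,575.08 × 0.0060417 / (1 − (1+0.0060417)^−120) = $746.38.
Monthly savings = $1,020.09 − $746.38 = $273.71.
Break-even = $1,800.00 / $273.71 = 6.58 → 7 months.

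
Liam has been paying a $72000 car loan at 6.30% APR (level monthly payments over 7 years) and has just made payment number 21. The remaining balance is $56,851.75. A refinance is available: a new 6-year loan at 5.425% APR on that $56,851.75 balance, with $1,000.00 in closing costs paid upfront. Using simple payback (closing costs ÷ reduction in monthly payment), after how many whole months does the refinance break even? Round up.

8 months

Current payment = 72,000 × 6.3%/12 / (1 − (1+0.0052500)^−84) = $1,062.20.
Refinanced payment = 56,851.75 × 0.0045208 / (1 − (1+0.0045208)^−72) = $926.84.
Monthly savings = $1,062.20 − $926.84 = $135.36.
Break-even = $1,000.00 / $135.36 = 7.39 → 8 months.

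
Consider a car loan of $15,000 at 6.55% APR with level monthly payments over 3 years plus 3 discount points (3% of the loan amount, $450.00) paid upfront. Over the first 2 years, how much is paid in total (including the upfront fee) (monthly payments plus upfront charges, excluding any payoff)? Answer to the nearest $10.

$11,490

At 6.55% the monthly rate is 0.0054583, so the payment is 15,000 × 0.0054583 / (1 − 1.0054583^−36) = $460.08.
Total outlay = 24 × $460.08 + $450.00 = $11,491.92.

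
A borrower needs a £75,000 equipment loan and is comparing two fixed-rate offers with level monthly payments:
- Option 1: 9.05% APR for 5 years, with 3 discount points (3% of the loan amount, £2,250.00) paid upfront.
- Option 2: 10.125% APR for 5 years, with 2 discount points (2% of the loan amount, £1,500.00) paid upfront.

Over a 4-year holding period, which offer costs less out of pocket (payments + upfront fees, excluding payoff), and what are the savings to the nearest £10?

Option 1: at 9.05% the monthly rate is 0.0075417, so the payment is 75,000 × 0.0075417 / (1 − 1.0075417^−60) = £1,558.70.
Option 2: at 10.125% the monthly rate is 0.0084375, so the payment is 75,000 × 0.0084375 / (1 − 1.0084375^−60) = £1,598.15.
Over 48 months: Option 1 costs 48 × £1,558.70 + £2,250.00 = £77,067.60; Option 2 costs 48 × £1,598.15 + £1,500.00 = £78,211.20.
Option 1 is cheaper by £78,211.20 − £77,067.60 = £1,143.60.

Option 1 by £1,140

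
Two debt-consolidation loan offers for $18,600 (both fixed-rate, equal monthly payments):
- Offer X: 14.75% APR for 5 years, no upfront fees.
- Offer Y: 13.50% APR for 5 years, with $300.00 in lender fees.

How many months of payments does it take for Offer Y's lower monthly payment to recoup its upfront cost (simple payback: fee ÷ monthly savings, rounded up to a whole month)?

Offer X: at 14.75% the monthly rate is 0.0122917, so the payment is 18,600 × 0.0122917 / (1 − 1.0122917^−60) = $440.06.
Offer Y: at 13.50% the monthly rate is 0.0112500, so the payment is 18,600 × 0.0112500 / (1 − 1.0112500^−60) = $427.98.
Monthly savings = $440.06 − $427.98 = $12.08.
Break-even = $300.00 / $12.08 = 24.83 → 25 months.

25 months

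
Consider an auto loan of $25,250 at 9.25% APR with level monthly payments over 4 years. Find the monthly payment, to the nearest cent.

$631.35

Monthly rate = 9.25%/12 = 0.0077083; payment = 25,250 × 0.0077083 / (1 − (1+0.0077083)^−48) = $631.35.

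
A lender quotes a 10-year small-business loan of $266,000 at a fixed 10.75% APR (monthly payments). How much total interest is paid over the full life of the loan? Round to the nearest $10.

$169,190

At 10.75% the monthly rate is 0.0089583, so the payment is 266,000 × 0.0089583 / (1 − 1.0089583^−120) = $3,626.61.
Total paid = 120 × $3,626.61 = $435,193.20; interest = $435,193.20 − $266,000 = $169,193.20.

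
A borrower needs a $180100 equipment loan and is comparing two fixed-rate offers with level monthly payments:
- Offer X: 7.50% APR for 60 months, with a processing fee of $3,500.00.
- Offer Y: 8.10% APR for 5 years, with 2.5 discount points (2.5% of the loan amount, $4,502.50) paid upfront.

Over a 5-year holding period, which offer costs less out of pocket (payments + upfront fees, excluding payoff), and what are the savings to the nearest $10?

Offer X by $4,100

Offer X: at 7.50% the monthly rate is 0.0062500, so the payment is 180,100 × 0.0062500 / (1 − 1.0062500^−60) = $3,608.83.
Offer Y: at 8.10% the monthly rate is 0.0067500, so the payment is 180,100 × 0.0067500 / (1 − 1.0067500^−60) = $3,660.40.
Over 60 months: Offer X costs 60 × $3,608.83 + $3,500.00 = $220,029.80; Offer Y costs 60 × $3,660.40 + $4,502.50 = $224,126.50.
Offer X is cheaper by $224,126.50 − $220,029.80 = $4,096.70.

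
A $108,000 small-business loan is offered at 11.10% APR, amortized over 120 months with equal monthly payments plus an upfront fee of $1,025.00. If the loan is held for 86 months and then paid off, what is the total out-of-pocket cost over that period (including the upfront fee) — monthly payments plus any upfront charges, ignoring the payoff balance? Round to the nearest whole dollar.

Monthly rate = 11.1%/12 = 0.0092500; payment = 108,000 × 0.0092500 / (1 − (1+0.0092500)^−120) = $1,493.82.
Total outlay = 86 × $1,493.82 + $1,025.00 = $129,493.52.

$129,494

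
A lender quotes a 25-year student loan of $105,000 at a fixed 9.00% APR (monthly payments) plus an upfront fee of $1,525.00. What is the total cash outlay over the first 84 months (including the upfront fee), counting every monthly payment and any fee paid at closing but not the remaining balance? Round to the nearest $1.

$75,542

Monthly rate = 9%/12 = 0.0075000; payment = 105,000 × 0.0075000 / (1 − (1+0.0075000)^−300) = $881.16.
Total outlay = 84 × $881.16 + $1,525.00 = $75,542.44.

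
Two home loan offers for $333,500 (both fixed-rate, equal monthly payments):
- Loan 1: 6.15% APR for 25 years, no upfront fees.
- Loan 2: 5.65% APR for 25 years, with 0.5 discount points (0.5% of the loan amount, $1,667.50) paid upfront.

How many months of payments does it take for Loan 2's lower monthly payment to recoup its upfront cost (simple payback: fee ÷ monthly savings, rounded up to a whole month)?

17 months

Loan 1: monthly rate = 6.15%/12 = 0.0051250; payment = 333,500 × 0.0051250 / (1 − (1+0.0051250)^−300) = $2,179.43.
Loan 2: monthly rate = 5.65%/12 = 0.0047083; payment = 333,500 × 0.0047083 / (1 − (1+0.0047083)^−300) = $2,077.96.
Monthly savings = $2,179.43 − $2,077.96 = $101.47.
Break-even = $1,667.50 / $101.47 = 16.43 → 17 months.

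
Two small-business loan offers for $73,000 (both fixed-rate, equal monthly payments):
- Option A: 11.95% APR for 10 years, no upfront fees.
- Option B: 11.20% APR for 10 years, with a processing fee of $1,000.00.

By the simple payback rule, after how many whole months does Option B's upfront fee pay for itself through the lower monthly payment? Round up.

32 months

Option A: monthly rate = 11.95%/12 = 0.0099583; payment = 73,000 × 0.0099583 / (1 − (1+0.0099583)^−120) = $1,045.23.
Option B: monthly rate = 11.2%/12 = 0.0093333; payment = 73,000 × 0.0093333 / (1 − (1+0.0093333)^−120) = $1,013.86.
Monthly savings = $1,045.23 − $1,013.86 = $31.37.
Break-even = $1,000.00 / $31.37 = 31.88 → 32 months.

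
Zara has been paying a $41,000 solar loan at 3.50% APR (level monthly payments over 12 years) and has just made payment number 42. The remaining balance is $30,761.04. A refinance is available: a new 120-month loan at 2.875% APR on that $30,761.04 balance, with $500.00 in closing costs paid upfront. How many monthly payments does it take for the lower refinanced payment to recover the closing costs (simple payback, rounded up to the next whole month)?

10 months

Current payment = 41,000 × 3.5%/12 / (1 − (1+0.0029167)^−144) = $349.10.
Refinanced payment = 30,761.04 × 0.0023958 / (1 − (1+0.0023958)^−120) = $295.26.
Monthly savings = $349.10 − $295.26 = $53.84.
Break-even = $500.00 / $53.84 = 9.29 → 10 months.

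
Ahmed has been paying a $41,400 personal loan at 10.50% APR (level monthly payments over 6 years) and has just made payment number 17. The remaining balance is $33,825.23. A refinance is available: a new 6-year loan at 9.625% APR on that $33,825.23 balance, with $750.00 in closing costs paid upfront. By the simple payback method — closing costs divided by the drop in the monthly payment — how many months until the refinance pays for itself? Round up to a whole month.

Current payment = 41,400 × 10.5%/12 / (1 − (1+0.0087500)^−72) = $777.45.
Refinanced payment = 33,825.23 × 0.0080208 / (1 − (1+0.0080208)^−72) = $620.26.
Monthly savings = $777.45 − $620.26 = $157.19.
Break-even = $750.00 / $157.19 = 4.77 → 5 months.

5 months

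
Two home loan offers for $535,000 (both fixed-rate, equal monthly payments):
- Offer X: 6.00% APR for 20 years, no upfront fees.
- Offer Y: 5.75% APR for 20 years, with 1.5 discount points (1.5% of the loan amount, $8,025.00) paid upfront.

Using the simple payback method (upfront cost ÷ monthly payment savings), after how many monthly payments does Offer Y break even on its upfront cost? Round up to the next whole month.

105 months

Offer X: at 6.00% the monthly rate is 0.0050000, so the payment is 535,000 × 0.0050000 / (1 − 1.0050000^−240) = $3,832.91.
Offer Y: monthly rate = 5.75%/12 = 0.0047917; payment = 535,000 × 0.0047917 / (1 − (1+0.0047917)^−240) = $3,756.15.
Monthly savings = $3,832.91 − $3,756.15 = $76.76.
Break-even = $8,025.00 / $76.76 = 104.55 → 105 months.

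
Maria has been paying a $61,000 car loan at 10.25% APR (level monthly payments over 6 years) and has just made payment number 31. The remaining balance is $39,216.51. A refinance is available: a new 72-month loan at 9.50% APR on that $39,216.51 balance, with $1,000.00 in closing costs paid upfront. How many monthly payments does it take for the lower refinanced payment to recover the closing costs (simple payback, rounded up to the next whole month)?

Current payment = 61,000 × 10.25%/12 / (1 − (1+0.0085417)^−72) = $1,137.78.
Refinanced payment = 39,216.51 × 0.0079167 / (1 − (1+0.0079167)^−72) = $716.67.
Monthly savings = $1,137.78 − $716.67 = $421.11.
Break-even = $1,000.00 / $421.11 = 2.37 → 3 months.

3 months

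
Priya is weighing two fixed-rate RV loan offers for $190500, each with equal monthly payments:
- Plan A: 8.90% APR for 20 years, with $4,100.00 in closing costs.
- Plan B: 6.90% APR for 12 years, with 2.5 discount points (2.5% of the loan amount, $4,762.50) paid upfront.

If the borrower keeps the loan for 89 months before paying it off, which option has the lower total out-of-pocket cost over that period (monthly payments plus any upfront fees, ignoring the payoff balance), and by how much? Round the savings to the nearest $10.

Plan A: monthly rate = 8.9%/12 = 0.0074167; payment = 190,500 × 0.0074167 / (1 − (1+0.0074167)^−240) = $1,701.75.
Plan B: monthly rate = 6.9%/12 = 0.0057500; payment = 190,500 × 0.0057500 / (1 − (1+0.0057500)^−144) = $1,948.93.
Over 89 months: Plan A costs 89 × $1,701.75 + $4,100.00 = $155,555.75; Plan B costs 89 × $1,948.93 + $4,762.50 = $178,217.27.
Plan A is cheaper by $178,217.27 − $155,555.75 = $22,661.52.

Plan A by $22,660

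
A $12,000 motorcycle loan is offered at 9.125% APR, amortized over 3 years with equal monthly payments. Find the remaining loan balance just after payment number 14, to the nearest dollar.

$7,718

With monthly rate i = 9.125%/12 = 0.0076042, the balance after k of n payments is P · [(1+i)^n − (1+i)^k] / [(1+i)^n − 1].
(1+0.0076042)^36 = 1.31352508 and (1+0.0076042)^14 = 1.11188371, so the balance is 12,000 × (1.31352508 − 1.11188371) / (1.31352508 − 1) = $7,717.71.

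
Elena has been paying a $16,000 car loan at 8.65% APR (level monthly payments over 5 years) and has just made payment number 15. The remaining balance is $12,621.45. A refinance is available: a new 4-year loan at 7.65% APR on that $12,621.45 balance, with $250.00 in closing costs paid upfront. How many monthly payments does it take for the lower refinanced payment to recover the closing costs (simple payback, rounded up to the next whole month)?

Current payment = 16,000 × 8.65%/12 / (1 − (1+0.0072083)^−60) = $329.42.
Refinanced payment = 12,621.45 × 0.0063750 / (1 − (1+0.0063750)^−48) = $306.06.
Monthly savings = $329.42 − $306.06 = $23.36.
Break-even = $250.00 / $23.36 = 10.70 → 11 months.

11 months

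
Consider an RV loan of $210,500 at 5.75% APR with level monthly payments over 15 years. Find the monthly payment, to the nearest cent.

Monthly rate = 5.75%/12 = 0.0047917; payment = 210,500 × 0.0047917 / (1 − (1+0.0047917)^−180) = $1,748.01.

$1,748.01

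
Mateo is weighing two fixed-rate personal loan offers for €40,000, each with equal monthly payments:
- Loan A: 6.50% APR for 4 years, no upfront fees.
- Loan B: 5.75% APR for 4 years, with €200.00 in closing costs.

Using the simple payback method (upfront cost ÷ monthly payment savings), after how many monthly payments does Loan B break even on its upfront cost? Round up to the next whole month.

15 months

Loan A: at 6.50% the monthly rate is 0.0054167, so the payment is 40,000 × 0.0054167 / (1 − 1.0054167^−48) = €948.60.
Loan B: monthly rate = 5.75%/12 = 0.0047917; payment = 40,000 × 0.0047917 / (1 − (1+0.0047917)^−48) = €934.82.
Monthly savings = €948.60 − €934.82 = €13.78.
Break-even = €200.00 / €13.78 = 14.51 → 15 months.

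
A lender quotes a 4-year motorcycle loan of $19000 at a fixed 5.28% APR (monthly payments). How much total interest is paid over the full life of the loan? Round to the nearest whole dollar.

$2,119

At 5.28% the monthly rate is 0.0044000, so the payment is 19,000 × 0.0044000 / (1 − 1.0044000^−48) = $439.97.
Total paid = 48 × $439.97 = $21,118.56; interest = $21,118.56 − $19,000 = $2,118.56.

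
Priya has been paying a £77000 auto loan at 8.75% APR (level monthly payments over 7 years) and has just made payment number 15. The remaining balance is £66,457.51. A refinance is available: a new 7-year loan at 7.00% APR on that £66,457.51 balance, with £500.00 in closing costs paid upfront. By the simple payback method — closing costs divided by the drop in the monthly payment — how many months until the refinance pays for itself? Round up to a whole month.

3 months

Current payment = 77,000 × 8.75%/12 / (1 − (1+0.0072917)^−84) = £1,229.11.
Refinanced payment = 66,457.51 × 0.0058333 / (1 − (1+0.0058333)^−84) = £1,003.02.
Monthly savings = £1,229.11 − £1,003.02 = £226.09.
Break-even = £500.00 / £226.09 = 2.21 → 3 months.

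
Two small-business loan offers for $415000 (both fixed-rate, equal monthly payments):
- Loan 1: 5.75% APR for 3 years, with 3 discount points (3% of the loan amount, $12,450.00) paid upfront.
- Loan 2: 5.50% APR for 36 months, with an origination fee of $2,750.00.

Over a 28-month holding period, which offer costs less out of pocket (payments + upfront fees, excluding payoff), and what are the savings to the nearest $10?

Loan 2 by $11,010

Loan 1: monthly rate = 5.75%/12 = 0.0047917; payment = 415,000 × 0.0047917 / (1 − (1+0.0047917)^−36) = $12,578.15.
Loan 2: monthly rate = 5.5%/12 = 0.0045833; payment = 415,000 × 0.0045833 / (1 − (1+0.0045833)^−36) = $12,531.30.
Over 28 months: Loan 1 costs 28 × $12,578.15 + $12,450.00 = $364,638.20; Loan 2 costs 28 × $12,531.30 + $2,750.00 = $353,626.40.
Loan 2 is cheaper by $364,638.20 − $353,626.40 = $11,011.80.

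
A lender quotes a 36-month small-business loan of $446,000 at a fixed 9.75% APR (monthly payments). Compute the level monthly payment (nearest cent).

At 9.75% the monthly rate is 0.0081250, so the payment is 446,000 × 0.0081250 / (1 − 1.0081250^−36) = $14,338.87.

$14,338.87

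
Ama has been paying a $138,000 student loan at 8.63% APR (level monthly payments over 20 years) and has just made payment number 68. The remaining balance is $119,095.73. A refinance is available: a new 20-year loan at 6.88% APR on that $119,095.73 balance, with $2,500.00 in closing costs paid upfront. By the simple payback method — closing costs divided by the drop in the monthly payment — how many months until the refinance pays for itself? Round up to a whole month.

9 months

Current payment = 138,000 × 8.63%/12 / (1 − (1+0.0071917)^−240) = $1,208.97.
Refinanced payment = 119,095.73 × 0.0057333 / (1 − (1+0.0057333)^−240) = $914.79.
Monthly savings = $1,208.97 − $914.79 = $294.18.
Break-even = $2,500.00 / $294.18 = 8.50 → 9 months.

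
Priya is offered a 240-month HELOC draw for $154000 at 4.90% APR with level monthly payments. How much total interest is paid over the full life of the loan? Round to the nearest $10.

At 4.90% the monthly rate is 0.0040833, so the payment is 154,000 × 0.0040833 / (1 − 1.0040833^−240) = $1,007.84.
Total paid = 240 × $1,007.84 = $241,881.60; interest = $241,881.60 − $154,000 = $87,881.60.

$87,880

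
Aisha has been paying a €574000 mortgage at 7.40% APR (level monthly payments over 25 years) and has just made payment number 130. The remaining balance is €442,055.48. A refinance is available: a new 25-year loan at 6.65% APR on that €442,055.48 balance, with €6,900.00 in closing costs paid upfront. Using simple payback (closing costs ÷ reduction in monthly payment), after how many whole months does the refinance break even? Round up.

Current payment = 574,000 × 7.4%/12 / (1 − (1+0.0061667)^−300) = €4,204.54.
Refinanced payment = 442,055.48 × 0.0055417 / (1 − (1+0.0055417)^−300) = €3,026.36.
Monthly savings = €4,204.54 − €3,026.36 = €1,178.18.
Break-even = €6,900.00 / €1,178.18 = 5.86 → 6 months.

6 months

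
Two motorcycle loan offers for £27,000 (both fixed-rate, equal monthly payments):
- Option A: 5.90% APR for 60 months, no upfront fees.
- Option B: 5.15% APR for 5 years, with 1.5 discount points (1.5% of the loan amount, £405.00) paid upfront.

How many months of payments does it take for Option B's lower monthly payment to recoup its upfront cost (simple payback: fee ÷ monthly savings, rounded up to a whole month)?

Option A: at 5.90% the monthly rate is 0.0049167, so the payment is 27,000 × 0.0049167 / (1 − 1.0049167^−60) = £520.73.
Option B: monthly rate = 5.15%/12 = 0.0042917; payment = 27,000 × 0.0042917 / (1 − (1+0.0042917)^−60) = £511.38.
Monthly savings = £520.73 − £511.38 = £9.35.
Break-even = £405.00 / £9.35 = 43.32 → 44 months.

44 months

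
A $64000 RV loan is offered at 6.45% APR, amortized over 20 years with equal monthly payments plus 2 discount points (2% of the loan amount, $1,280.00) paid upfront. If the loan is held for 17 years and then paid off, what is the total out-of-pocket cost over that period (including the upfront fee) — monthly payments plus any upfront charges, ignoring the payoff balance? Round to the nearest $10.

$98,240

At 6.45% the monthly rate is 0.0053750, so the payment is 64,000 × 0.0053750 / (1 − 1.0053750^−240) = $475.28.
Total outlay = 204 × $475.28 + $1,280.00 = $98,237.12.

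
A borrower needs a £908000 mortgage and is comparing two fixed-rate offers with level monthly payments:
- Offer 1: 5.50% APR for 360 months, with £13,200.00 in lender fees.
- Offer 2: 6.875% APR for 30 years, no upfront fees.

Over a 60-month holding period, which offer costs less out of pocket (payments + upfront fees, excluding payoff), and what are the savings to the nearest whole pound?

Offer 1: at 5.50% the monthly rate is 0.0045833, so the payment is 908,000 × 0.0045833 / (1 − 1.0045833^−360) = £5,155.52.
Offer 2: at 6.875% the monthly rate is 0.0057292, so the payment is 908,000 × 0.0057292 / (1 − 1.0057292^−360) = £5,964.91.
Over 60 months: Offer 1 costs 60 × £5,155.52 + £13,200.00 = £322,531.20; Offer 2 costs 60 × £5,964.91 = £357,894.60.
Offer 1 is cheaper by £357,894.60 − £322,531.20 = £35,363.40.

Offer 1 by £35,363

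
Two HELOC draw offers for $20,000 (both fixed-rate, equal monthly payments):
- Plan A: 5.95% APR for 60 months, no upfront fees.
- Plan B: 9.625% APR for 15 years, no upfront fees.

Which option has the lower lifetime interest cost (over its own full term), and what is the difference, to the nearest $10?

Plan A by $14,690

Plan A: monthly rate = 5.95%/12 = 0.0049583; payment = 20,000 × 0.0049583 / (1 − (1+0.0049583)^−60) = $386.19.
Total interest on Plan A = 60 × $386.19 − $20,000 = $3,171.40.
Plan B: monthly rate = 9.625%/12 = 0.0080208; payment = 20,000 × 0.0080208 / (1 − (1+0.0080208)^−180) = $210.36.
Total interest on Plan B = 180 × $210.36 − $20,000 = $17,864.80.
Plan A is lower by $14,693.40.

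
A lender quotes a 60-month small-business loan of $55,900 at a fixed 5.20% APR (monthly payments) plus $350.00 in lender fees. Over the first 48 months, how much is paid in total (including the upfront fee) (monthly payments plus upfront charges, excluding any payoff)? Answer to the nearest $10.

At 5.20% the monthly rate is 0.0043333, so the payment is 55,900 × 0.0043333 / (1 − 1.0043333^−60) = $1,060.03.
Total outlay = 48 × $1,060.03 + $350.00 = $51,231.44.

$51,230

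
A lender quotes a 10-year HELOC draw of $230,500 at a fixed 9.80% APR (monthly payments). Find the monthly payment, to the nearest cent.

Monthly rate = 9.8%/12 = 0.0081667; payment = 230,500 × 0.0081667 / (1 − (1+0.0081667)^−120) = $3,020.60.

$3,020.60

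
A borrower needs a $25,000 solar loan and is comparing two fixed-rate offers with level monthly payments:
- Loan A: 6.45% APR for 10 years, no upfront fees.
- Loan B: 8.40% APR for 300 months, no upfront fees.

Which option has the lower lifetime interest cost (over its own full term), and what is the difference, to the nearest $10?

Loan A by $25,900

Loan A: monthly rate = 6.45%/12 = 0.0053750; payment = 25,000 × 0.0053750 / (1 − (1+0.0053750)^−120) = $283.23.
Total interest on Loan A = 120 × $283.23 − $25,000 = $8,987.60.
Loan B: at 8.40% the monthly rate is 0.0070000, so the payment is 25,000 × 0.0070000 / (1 − 1.0070000^−300) = $199.62.
Total interest on Loan B = 300 × $199.62 − $25,000 = $34,886.00.
Loan A is lower by $25,898.40.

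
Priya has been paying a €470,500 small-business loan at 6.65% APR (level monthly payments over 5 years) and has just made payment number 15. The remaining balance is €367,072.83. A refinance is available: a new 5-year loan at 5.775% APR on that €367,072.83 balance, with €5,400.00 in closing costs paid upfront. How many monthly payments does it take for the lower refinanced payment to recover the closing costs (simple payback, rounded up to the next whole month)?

3 months

Current payment = 470,500 × 6.65%/12 / (1 − (1+0.0055417)^−60) = €9,238.97.
Refinanced payment = 367,072.83 × 0.0048125 / (1 − (1+0.0048125)^−60) = €7,058.21.
Monthly savings = €9,238.97 − €7,058.21 = €2,180.76.
Break-even = €5,400.00 / €2,180.76 = 2.48 → 3 months.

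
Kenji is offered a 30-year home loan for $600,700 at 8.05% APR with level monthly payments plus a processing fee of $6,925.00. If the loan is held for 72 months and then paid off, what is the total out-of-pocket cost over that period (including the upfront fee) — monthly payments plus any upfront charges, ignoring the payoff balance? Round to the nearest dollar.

At 8.05% the monthly rate is 0.0067083, so the payment is 600,700 × 0.0067083 / (1 − 1.0067083^−360) = $4,428.68.
Total outlay = 72 × $4,428.68 + $6,925.00 = $325,789.96.

$325,790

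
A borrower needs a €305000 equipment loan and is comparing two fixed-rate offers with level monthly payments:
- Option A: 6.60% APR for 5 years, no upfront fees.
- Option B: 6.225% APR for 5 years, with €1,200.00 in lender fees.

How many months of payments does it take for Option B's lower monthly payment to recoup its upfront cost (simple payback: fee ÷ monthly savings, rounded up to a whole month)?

23 months

Option A: at 6.60% the monthly rate is 0.0055000, so the payment is 305,000 × 0.0055000 / (1 − 1.0055000^−60) = €5,981.97.
Option B: at 6.225% the monthly rate is 0.0051875, so the payment is 305,000 × 0.0051875 / (1 − 1.0051875^−60) = €5,928.47.
Monthly savings = €5,981.97 − €5,928.47 = €53.50.
Break-even = €1,200.00 / €53.50 = 22.43 → 23 months.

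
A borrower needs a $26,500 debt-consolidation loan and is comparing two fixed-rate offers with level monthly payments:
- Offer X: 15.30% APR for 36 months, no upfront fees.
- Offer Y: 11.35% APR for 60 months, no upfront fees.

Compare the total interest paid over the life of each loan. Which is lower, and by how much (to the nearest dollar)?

Offer X by $1,638

Offer X: at 15.30% the monthly rate is 0.0127500, so the payment is 26,500 × 0.0127500 / (1 − 1.0127500^−36) = $922.53.
Total interest on Offer X = 36 × $922.53 − $26,500 = $6,711.08.
Offer Y: at 11.35% the monthly rate is 0.0094583, so the payment is 26,500 × 0.0094583 / (1 − 1.0094583^−60) = $580.81.
Total interest on Offer Y = 60 × $580.81 − $26,500 = $8,348.60.
Offer X is lower by $1,637.52.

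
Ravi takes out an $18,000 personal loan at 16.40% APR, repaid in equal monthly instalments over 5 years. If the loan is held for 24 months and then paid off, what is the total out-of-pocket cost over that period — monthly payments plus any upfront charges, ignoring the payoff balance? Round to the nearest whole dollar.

$10,597

Monthly rate = 16.4%/12 = 0.0136667; payment = 18,000 × 0.0136667 / (1 − (1+0.0136667)^−60) = $441.56.
Total outlay = 24 × $441.56 = $10,597.44.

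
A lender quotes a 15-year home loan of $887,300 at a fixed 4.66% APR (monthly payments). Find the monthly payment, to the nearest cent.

Monthly rate = 4.66%/12 = 0.0038833; payment = 887,300 × 0.0038833 / (1 − (1+0.0038833)^−180) = $6,860.57.

$6,860.57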